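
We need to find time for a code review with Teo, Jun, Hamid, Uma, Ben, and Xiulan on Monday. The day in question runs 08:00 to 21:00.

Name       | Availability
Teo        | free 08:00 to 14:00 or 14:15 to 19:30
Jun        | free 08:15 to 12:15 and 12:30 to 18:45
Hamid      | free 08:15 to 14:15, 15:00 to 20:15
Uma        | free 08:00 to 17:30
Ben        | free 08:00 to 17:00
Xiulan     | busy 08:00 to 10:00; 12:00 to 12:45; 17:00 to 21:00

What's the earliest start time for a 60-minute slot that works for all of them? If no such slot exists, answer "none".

Teo free: 08:00-14:00, 14:15-19:30.
Jun free: 08:15-12:15, 12:30-18:45.
Hamid free: 08:15-14:15, 15:00-20:15.
Uma free: 08:00-17:30.
Ben free: 08:00-17:00.
Xiulan free: 10:00-12:00, 12:45-17:00 (invert busy blocks within the working day).
Teo ∩ Jun: 08:15-12:15, 12:30-14:00, 14:15-18:45.
Teo ∩ Jun ∩ Hamid: 08:15-12:15, 12:30-14:00, 15:00-18:45.
Teo ∩ Jun ∩ Hamid ∩ Uma: 08:15-12:15, 12:30-14:00, 15:00-17:30.
Teo ∩ Jun ∩ Hamid ∩ Uma ∩ Ben: 08:15-12:15, 12:30-14:00, 15:00-17:00.
Teo ∩ Jun ∩ Hamid ∩ Uma ∩ Ben ∩ Xiulan: 10:00-12:00, 12:45-14:00, 15:00-17:00.
So the common availability across everyone is 10:00-12:00, 12:45-14:00, 15:00-17:00.
The first common window of at least 60 minutes is 10:00-12:00, so the earliest start is 10:00.

10:00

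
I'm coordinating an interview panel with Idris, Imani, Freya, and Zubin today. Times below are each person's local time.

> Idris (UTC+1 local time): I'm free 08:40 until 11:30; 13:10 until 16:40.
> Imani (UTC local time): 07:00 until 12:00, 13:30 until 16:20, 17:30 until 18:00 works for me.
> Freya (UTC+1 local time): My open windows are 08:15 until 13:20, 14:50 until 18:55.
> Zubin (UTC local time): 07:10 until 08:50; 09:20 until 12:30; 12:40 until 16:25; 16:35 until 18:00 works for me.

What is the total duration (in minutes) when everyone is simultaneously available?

Idris in UTC: 07:40-10:30, 12:10-15:40 (subtract 1h to convert from UTC+1).
Imani in UTC: 07:00-12:00, 13:30-16:20, 17:30-18:00.
Freya in UTC: 07:15-12:20, 13:50-17:55 (subtract 1h to convert from UTC+1).
Zubin in UTC: 07:10-08:50, 09:20-12:30, 12:40-16:25, 16:35-18:00.
Idris ∩ Imani: 07:40-10:30, 13:30-15:40.
Idris ∩ Imani ∩ Freya: 07:40-10:30, 13:50-15:40.
Idris ∩ Imani ∩ Freya ∩ Zubin: 07:40-08:50, 09:20-10:30, 13:50-15:40.
So the common availability across everyone is 07:40-08:50, 09:20-10:30, 13:50-15:40.
Summing the common windows: 70 + 70 + 110 = 250 minutes.

250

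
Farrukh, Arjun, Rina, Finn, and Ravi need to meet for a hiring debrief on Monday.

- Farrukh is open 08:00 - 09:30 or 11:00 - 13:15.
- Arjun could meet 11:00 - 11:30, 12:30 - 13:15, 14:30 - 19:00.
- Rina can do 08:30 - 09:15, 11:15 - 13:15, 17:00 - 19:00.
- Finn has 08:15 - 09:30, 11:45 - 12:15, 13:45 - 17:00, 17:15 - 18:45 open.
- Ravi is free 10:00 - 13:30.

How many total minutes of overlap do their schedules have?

0

Farrukh ∩ Arjun: 11:00-11:30, 12:30-13:15.
Farrukh ∩ Arjun ∩ Rina: 11:15-11:30, 12:30-13:15.
Farrukh ∩ Arjun ∩ Rina ∩ Finn: ∅.
Farrukh ∩ Arjun ∩ Rina ∩ Finn ∩ Ravi: ∅.
There is no time when everyone is free.
There is no common window, so the total is 0 minutes.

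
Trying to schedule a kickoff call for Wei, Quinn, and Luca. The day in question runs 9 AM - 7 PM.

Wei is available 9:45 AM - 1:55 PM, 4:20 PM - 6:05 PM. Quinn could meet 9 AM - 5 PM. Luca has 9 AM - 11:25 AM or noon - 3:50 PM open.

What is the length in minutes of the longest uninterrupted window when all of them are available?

115

Wei ∩ Quinn: 09:45-13:55, 16:20-17:00.
Wei ∩ Quinn ∩ Luca: 09:45-11:25, 12:00-13:55.
The longest is 12:00-13:55 at 115 minutes.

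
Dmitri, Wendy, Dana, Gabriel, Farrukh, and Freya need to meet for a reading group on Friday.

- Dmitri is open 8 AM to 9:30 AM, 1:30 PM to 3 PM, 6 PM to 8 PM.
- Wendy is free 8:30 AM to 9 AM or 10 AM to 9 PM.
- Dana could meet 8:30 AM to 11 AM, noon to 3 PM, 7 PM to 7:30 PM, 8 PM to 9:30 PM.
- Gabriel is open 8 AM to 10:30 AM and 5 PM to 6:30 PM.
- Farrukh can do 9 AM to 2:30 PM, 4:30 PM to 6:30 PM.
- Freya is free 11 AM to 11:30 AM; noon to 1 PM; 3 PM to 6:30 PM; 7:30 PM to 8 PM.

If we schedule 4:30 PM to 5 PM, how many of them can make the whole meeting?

Wendy, Farrukh, and Freya can make the full 16:30-17:00 slot — that's 3.

3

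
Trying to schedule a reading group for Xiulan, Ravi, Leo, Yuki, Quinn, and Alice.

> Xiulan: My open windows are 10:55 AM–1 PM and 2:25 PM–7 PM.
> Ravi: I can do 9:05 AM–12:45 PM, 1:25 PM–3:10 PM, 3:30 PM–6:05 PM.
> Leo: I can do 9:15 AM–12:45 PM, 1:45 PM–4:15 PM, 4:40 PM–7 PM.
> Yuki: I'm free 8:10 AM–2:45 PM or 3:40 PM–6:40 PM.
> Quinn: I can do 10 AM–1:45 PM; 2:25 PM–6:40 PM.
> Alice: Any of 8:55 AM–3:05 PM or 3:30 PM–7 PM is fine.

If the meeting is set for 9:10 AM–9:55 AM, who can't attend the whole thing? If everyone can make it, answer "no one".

Xiulan: not fully free for 09:10-09:55. Ravi: free for 09:10-09:55. Leo: not fully free for 09:10-09:55. Yuki: free for 09:10-09:55. Quinn: not fully free for 09:10-09:55. Alice: free for 09:10-09:55.

Leo, Quinn, Xiulan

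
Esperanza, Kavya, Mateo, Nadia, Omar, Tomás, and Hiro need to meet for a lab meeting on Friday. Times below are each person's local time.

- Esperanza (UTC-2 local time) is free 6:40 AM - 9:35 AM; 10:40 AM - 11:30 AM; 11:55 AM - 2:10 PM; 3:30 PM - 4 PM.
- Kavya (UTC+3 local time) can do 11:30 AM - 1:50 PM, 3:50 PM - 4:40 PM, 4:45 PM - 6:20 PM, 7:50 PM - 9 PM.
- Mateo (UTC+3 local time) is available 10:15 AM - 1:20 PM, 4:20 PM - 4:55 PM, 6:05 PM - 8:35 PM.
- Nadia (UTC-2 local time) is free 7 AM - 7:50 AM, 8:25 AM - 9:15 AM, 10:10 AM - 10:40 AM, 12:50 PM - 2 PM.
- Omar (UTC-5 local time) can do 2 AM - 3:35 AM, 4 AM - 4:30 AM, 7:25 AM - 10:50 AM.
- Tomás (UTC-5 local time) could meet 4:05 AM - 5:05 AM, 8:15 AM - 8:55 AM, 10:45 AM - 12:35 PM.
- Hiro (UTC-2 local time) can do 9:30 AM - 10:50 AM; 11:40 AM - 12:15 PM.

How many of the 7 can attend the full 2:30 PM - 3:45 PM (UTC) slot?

2

Esperanza in UTC: 08:40-11:35, 12:40-13:30, 13:55-16:10, 17:30-18:00 (add 2h to convert from UTC-2).
Kavya in UTC: 08:30-10:50, 12:50-13:40, 13:45-15:20, 16:50-18:00 (subtract 3h to convert from UTC+3).
Mateo in UTC: 07:15-10:20, 13:20-13:55, 15:05-17:35 (subtract 3h to convert from UTC+3).
Nadia in UTC: 09:00-09:50, 10:25-11:15, 12:10-12:40, 14:50-16:00 (add 2h to convert from UTC-2).
Omar in UTC: 07:00-08:35, 09:00-09:30, 12:25-15:50 (add 5h to convert from UTC-5).
Tomás in UTC: 09:05-10:05, 13:15-13:55, 15:45-17:35 (add 5h to convert from UTC-5).
Hiro in UTC: 11:30-12:50, 13:40-14:15 (add 2h to convert from UTC-2).
Esperanza and Omar can make the full 14:30-15:45 slot — that's 2.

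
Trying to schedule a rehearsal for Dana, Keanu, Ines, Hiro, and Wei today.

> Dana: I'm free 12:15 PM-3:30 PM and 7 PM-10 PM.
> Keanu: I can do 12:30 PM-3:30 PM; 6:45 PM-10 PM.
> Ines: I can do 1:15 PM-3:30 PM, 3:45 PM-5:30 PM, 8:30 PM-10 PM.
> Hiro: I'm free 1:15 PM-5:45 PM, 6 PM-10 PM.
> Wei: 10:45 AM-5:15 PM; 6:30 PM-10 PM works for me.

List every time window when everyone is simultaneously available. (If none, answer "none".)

Dana ∩ Keanu: 12:30-15:30, 19:00-22:00.
Dana ∩ Keanu ∩ Ines: 13:15-15:30, 20:30-22:00.
Dana ∩ Keanu ∩ Ines ∩ Hiro: 13:15-15:30, 20:30-22:00.
Dana ∩ Keanu ∩ Ines ∩ Hiro ∩ Wei: 13:15-15:30, 20:30-22:00.
So the common availability across everyone is 13:15-15:30, 20:30-22:00.

13:15-15:30, 20:30-22:00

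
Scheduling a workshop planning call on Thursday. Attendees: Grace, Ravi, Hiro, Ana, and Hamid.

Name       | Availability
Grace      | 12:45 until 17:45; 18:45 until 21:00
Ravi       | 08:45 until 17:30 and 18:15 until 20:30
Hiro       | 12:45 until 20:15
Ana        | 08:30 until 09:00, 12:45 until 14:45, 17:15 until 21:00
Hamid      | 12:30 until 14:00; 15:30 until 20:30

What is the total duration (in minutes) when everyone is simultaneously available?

Grace ∩ Ravi: 12:45-17:30, 18:45-20:30.
Grace ∩ Ravi ∩ Hiro: 12:45-17:30, 18:45-20:15.
Grace ∩ Ravi ∩ Hiro ∩ Ana: 12:45-14:45, 17:15-17:30, 18:45-20:15.
Grace ∩ Ravi ∩ Hiro ∩ Ana ∩ Hamid: 12:45-14:00, 17:15-17:30, 18:45-20:15.
Summing the common windows: 75 + 15 + 90 = 180 minutes.

180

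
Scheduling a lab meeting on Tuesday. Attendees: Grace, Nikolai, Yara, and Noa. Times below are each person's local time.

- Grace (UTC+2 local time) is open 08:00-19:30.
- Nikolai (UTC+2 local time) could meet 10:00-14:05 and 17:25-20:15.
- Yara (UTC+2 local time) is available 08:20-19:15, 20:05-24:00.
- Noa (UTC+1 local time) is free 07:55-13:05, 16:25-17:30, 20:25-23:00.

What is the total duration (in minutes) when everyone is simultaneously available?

Grace in UTC: 06:00-17:30 (subtract 2h to convert from UTC+2).
Nikolai in UTC: 08:00-12:05, 15:25-18:15 (subtract 2h to convert from UTC+2).
Yara in UTC: 06:20-17:15, 18:05-22:00 (subtract 2h to convert from UTC+2).
Noa in UTC: 06:55-12:05, 15:25-16:30, 19:25-22:00 (subtract 1h to convert from UTC+1).
Grace ∩ Nikolai: 08:00-12:05, 15:25-17:30.
Grace ∩ Nikolai ∩ Yara: 08:00-12:05, 15:25-17:15.
Grace ∩ Nikolai ∩ Yara ∩ Noa: 08:00-12:05, 15:25-16:30.
Those are the intersection windows.
Summing the common windows: 245 + 65 = 310 minutes.

310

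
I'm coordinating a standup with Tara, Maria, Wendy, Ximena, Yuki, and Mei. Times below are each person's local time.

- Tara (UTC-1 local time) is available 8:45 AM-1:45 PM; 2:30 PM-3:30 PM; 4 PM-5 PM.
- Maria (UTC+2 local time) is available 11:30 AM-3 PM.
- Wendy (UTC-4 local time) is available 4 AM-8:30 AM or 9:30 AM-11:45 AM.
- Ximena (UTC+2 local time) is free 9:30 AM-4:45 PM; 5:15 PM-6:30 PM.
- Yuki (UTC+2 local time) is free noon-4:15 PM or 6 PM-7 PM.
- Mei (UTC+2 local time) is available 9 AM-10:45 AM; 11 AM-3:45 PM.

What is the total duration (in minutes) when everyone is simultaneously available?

Tara in UTC: 09:45-14:45, 15:30-16:30, 17:00-18:00 (add 1h to convert from UTC-1).
Maria in UTC: 09:30-13:00 (subtract 2h to convert from UTC+2).
Wendy in UTC: 08:00-12:30, 13:30-15:45 (add 4h to convert from UTC-4).
Ximena in UTC: 07:30-14:45, 15:15-16:30 (subtract 2h to convert from UTC+2).
Yuki in UTC: 10:00-14:15, 16:00-17:00 (subtract 2h to convert from UTC+2).
Mei in UTC: 07:00-08:45, 09:00-13:45 (subtract 2h to convert from UTC+2).
Tara ∩ Maria: 09:45-13:00.
Tara ∩ Maria ∩ Wendy: 09:45-12:30.
Tara ∩ Maria ∩ Wendy ∩ Ximena: 09:45-12:30.
Tara ∩ Maria ∩ Wendy ∩ Ximena ∩ Yuki: 10:00-12:30.
Tara ∩ Maria ∩ Wendy ∩ Ximena ∩ Yuki ∩ Mei: 10:00-12:30.
That's a single block of 150 minutes.

150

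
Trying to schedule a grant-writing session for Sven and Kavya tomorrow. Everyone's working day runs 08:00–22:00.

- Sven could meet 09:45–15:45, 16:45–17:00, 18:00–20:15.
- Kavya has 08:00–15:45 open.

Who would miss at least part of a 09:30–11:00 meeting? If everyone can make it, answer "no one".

Sven

Sven: not fully free for 09:30-11:00. Kavya: free for 09:30-11:00.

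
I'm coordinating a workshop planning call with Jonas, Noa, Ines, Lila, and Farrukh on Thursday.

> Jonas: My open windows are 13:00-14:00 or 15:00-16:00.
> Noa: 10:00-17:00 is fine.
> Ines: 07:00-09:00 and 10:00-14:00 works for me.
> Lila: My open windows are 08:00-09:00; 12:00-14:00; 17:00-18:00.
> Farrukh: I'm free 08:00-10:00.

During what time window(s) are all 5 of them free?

Jonas ∩ Noa: 13:00-14:00, 15:00-16:00.
Jonas ∩ Noa ∩ Ines: 13:00-14:00.
Jonas ∩ Noa ∩ Ines ∩ Lila: 13:00-14:00.
Jonas ∩ Noa ∩ Ines ∩ Lila ∩ Farrukh: ∅.
There is no time when everyone is free.

none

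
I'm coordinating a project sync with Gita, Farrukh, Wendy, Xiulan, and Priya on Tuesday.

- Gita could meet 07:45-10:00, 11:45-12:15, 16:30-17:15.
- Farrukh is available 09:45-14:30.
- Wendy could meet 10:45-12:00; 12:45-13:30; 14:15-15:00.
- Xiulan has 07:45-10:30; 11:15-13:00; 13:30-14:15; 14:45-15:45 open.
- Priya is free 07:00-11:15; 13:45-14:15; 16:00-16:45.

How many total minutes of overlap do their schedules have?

0

Gita ∩ Farrukh: 09:45-10:00, 11:45-12:15.
Gita ∩ Farrukh ∩ Wendy: 11:45-12:00.
Gita ∩ Farrukh ∩ Wendy ∩ Xiulan: 11:45-12:00.
Gita ∩ Farrukh ∩ Wendy ∩ Xiulan ∩ Priya: ∅.
There is no time when everyone is free.
There is no common window, so the total is 0 minutes.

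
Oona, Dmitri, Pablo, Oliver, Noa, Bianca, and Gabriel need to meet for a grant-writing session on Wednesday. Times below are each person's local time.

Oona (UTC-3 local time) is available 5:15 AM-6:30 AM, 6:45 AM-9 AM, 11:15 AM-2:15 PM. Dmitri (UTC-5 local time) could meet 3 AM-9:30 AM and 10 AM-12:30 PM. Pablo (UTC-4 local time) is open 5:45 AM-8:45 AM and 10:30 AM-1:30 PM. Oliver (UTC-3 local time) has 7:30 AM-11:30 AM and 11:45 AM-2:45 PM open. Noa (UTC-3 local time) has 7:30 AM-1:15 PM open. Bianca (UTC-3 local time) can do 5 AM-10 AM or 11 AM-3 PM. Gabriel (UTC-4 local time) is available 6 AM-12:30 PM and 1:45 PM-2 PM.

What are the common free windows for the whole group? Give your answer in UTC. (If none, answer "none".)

Oona in UTC: 08:15-09:30, 09:45-12:00, 14:15-17:15 (add 3h to convert from UTC-3).
Dmitri in UTC: 08:00-14:30, 15:00-17:30 (add 5h to convert from UTC-5).
Pablo in UTC: 09:45-12:45, 14:30-17:30 (add 4h to convert from UTC-4).
Oliver in UTC: 10:30-14:30, 14:45-17:45 (add 3h to convert from UTC-3).
Noa in UTC: 10:30-16:15 (add 3h to convert from UTC-3).
Bianca in UTC: 08:00-13:00, 14:00-18:00 (add 3h to convert from UTC-3).
Gabriel in UTC: 10:00-16:30, 17:45-18:00 (add 4h to convert from UTC-4).
Oona ∩ Dmitri: 08:15-09:30, 09:45-12:00, 14:15-14:30, 15:00-17:15.
Oona ∩ Dmitri ∩ Pablo: 09:45-12:00, 15:00-17:15.
Oona ∩ Dmitri ∩ Pablo ∩ Oliver: 10:30-12:00, 15:00-17:15.
Oona ∩ Dmitri ∩ Pablo ∩ Oliver ∩ Noa: 10:30-12:00, 15:00-16:15.
Oona ∩ Dmitri ∩ Pablo ∩ Oliver ∩ Noa ∩ Bianca: 10:30-12:00, 15:00-16:15.
Oona ∩ Dmitri ∩ Pablo ∩ Oliver ∩ Noa ∩ Bianca ∩ Gabriel: 10:30-12:00, 15:00-16:15.

10:30-12:00, 15:00-16:15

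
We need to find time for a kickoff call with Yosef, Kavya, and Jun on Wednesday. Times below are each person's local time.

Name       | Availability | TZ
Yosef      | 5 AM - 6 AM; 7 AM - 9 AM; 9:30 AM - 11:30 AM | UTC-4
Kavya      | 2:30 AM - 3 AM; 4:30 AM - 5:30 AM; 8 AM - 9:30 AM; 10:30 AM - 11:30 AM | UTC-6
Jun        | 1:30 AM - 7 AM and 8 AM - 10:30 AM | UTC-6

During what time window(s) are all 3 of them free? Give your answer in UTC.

11:00-11:30, 14:00-15:30

Yosef in UTC: 09:00-10:00, 11:00-13:00, 13:30-15:30 (add 4h to convert from UTC-4).
Kavya in UTC: 08:30-09:00, 10:30-11:30, 14:00-15:30, 16:30-17:30 (add 6h to convert from UTC-6).
Jun in UTC: 07:30-13:00, 14:00-16:30 (add 6h to convert from UTC-6).
Yosef ∩ Kavya: 11:00-11:30, 14:00-15:30.
Yosef ∩ Kavya ∩ Jun: 11:00-11:30, 14:00-15:30.
Those are the intersection windows.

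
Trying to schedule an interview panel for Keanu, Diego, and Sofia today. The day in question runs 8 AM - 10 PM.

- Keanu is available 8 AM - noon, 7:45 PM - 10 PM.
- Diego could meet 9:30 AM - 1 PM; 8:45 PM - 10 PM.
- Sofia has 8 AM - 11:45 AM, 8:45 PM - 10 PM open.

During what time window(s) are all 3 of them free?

Keanu ∩ Diego: 09:30-12:00, 20:45-22:00.
Keanu ∩ Diego ∩ Sofia: 09:30-11:45, 20:45-22:00.

09:30-11:45, 20:45-22:00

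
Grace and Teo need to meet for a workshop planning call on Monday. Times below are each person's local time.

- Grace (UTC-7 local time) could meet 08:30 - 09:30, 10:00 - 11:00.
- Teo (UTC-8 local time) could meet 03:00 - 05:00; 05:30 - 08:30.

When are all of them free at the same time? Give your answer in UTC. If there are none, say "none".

15:30-16:30

Grace in UTC: 15:30-16:30, 17:00-18:00 (add 7h to convert from UTC-7).
Teo in UTC: 11:00-13:00, 13:30-16:30 (add 8h to convert from UTC-8).
Grace ∩ Teo: 15:30-16:30.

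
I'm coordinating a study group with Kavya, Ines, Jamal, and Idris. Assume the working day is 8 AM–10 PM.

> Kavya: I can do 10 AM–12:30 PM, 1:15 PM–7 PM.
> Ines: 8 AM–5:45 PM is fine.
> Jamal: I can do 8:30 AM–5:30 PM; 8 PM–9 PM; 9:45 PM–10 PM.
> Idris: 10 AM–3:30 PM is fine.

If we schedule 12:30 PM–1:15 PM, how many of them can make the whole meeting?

Ines, Jamal, and Idris can make the full 12:30-13:15 slot — that's 3.

3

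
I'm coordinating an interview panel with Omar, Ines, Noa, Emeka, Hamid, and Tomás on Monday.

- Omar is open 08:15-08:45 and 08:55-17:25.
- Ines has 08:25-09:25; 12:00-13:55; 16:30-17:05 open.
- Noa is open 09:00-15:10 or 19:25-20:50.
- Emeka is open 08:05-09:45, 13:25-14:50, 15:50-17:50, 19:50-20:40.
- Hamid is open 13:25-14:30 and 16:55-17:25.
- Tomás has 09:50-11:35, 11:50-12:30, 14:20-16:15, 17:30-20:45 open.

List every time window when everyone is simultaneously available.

Omar ∩ Ines: 08:25-08:45, 08:55-09:25, 12:00-13:55, 16:30-17:05.
Omar ∩ Ines ∩ Noa: 09:00-09:25, 12:00-13:55.
Omar ∩ Ines ∩ Noa ∩ Emeka: 09:00-09:25, 13:25-13:55.
Omar ∩ Ines ∩ Noa ∩ Emeka ∩ Hamid: 13:25-13:55.
Omar ∩ Ines ∩ Noa ∩ Emeka ∩ Hamid ∩ Tomás: ∅.
There is no time when everyone is free.

none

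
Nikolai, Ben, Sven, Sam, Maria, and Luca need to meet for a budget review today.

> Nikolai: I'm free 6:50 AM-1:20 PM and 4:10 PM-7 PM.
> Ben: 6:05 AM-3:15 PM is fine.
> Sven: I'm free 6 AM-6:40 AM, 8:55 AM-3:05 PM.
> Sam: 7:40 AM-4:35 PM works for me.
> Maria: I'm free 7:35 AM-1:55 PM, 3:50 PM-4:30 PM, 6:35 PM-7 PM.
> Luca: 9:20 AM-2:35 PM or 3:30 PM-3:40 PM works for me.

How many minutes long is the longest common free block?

Nikolai ∩ Ben: 06:50-13:20.
Nikolai ∩ Ben ∩ Sven: 08:55-13:20.
Nikolai ∩ Ben ∩ Sven ∩ Sam: 08:55-13:20.
Nikolai ∩ Ben ∩ Sven ∩ Sam ∩ Maria: 08:55-13:20.
Nikolai ∩ Ben ∩ Sven ∩ Sam ∩ Maria ∩ Luca: 09:20-13:20.
Those are the intersection windows.
The longest is 09:20-13:20 at 240 minutes.

240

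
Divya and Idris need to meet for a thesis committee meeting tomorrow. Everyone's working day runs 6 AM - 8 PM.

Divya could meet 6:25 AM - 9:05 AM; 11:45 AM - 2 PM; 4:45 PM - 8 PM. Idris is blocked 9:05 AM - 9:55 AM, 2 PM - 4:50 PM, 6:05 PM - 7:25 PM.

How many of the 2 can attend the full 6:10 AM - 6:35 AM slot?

Divya free: 06:25-09:05, 11:45-14:00, 16:45-20:00.
Idris free: 06:00-09:05, 09:55-14:00, 16:50-18:05, 19:25-20:00 (invert busy blocks within the working day).
Idris can make the full 06:10-06:35 slot — that's 1.

1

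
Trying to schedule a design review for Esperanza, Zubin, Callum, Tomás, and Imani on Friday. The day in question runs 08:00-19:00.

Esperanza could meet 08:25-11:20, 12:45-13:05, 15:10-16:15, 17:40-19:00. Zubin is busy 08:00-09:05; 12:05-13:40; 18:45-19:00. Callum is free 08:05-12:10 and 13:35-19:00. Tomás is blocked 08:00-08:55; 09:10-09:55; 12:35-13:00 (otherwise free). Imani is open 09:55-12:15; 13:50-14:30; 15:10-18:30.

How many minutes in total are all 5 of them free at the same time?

200

Esperanza free: 08:25-11:20, 12:45-13:05, 15:10-16:15, 17:40-19:00.
Zubin free: 09:05-12:05, 13:40-18:45 (invert busy blocks within the working day).
Callum free: 08:05-12:10, 13:35-19:00.
Tomás free: 08:55-09:10, 09:55-12:35, 13:00-19:00 (invert busy blocks within the working day).
Imani free: 09:55-12:15, 13:50-14:30, 15:10-18:30.
Esperanza ∩ Zubin: 09:05-11:20, 15:10-16:15, 17:40-18:45.
Esperanza ∩ Zubin ∩ Callum: 09:05-11:20, 15:10-16:15, 17:40-18:45.
Esperanza ∩ Zubin ∩ Callum ∩ Tomás: 09:05-09:10, 09:55-11:20, 15:10-16:15, 17:40-18:45.
Esperanza ∩ Zubin ∩ Callum ∩ Tomás ∩ Imani: 09:55-11:20, 15:10-16:15, 17:40-18:30.
Summing the common windows: 85 + 65 + 50 = 200 minutes.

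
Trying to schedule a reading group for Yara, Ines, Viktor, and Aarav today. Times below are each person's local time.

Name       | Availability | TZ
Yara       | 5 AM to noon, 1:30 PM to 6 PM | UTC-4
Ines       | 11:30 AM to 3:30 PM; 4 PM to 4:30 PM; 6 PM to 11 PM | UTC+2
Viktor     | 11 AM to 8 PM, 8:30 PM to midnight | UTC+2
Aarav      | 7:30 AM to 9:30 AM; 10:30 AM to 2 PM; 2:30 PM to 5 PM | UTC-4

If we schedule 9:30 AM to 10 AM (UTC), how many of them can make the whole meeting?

3

Yara in UTC: 09:00-16:00, 17:30-22:00 (add 4h to convert from UTC-4).
Ines in UTC: 09:30-13:30, 14:00-14:30, 16:00-21:00 (subtract 2h to convert from UTC+2).
Viktor in UTC: 09:00-18:00, 18:30-22:00 (subtract 2h to convert from UTC+2).
Aarav in UTC: 11:30-13:30, 14:30-18:00, 18:30-21:00 (add 4h to convert from UTC-4).
Yara, Ines, and Viktor can make the full 09:30-10:00 slot — that's 3.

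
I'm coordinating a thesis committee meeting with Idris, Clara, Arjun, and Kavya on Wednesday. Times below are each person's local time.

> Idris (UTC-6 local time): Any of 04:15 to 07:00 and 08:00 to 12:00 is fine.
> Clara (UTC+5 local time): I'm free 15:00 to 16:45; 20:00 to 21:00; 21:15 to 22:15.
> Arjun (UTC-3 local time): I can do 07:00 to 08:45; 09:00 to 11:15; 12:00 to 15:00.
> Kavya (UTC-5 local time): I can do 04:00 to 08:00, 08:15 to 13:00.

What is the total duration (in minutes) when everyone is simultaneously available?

Idris in UTC: 10:15-13:00, 14:00-18:00 (add 6h to convert from UTC-6).
Clara in UTC: 10:00-11:45, 15:00-16:00, 16:15-17:15 (subtract 5h to convert from UTC+5).
Arjun in UTC: 10:00-11:45, 12:00-14:15, 15:00-18:00 (add 3h to convert from UTC-3).
Kavya in UTC: 09:00-13:00, 13:15-18:00 (add 5h to convert from UTC-5).
Idris ∩ Clara: 10:15-11:45, 15:00-16:00, 16:15-17:15.
Idris ∩ Clara ∩ Arjun: 10:15-11:45, 15:00-16:00, 16:15-17:15.
Idris ∩ Clara ∩ Arjun ∩ Kavya: 10:15-11:45, 15:00-16:00, 16:15-17:15.
So the common availability across everyone is 10:15-11:45, 15:00-16:00, 16:15-17:15.
Summing the common windows: 90 + 60 + 60 = 210 minutes.

210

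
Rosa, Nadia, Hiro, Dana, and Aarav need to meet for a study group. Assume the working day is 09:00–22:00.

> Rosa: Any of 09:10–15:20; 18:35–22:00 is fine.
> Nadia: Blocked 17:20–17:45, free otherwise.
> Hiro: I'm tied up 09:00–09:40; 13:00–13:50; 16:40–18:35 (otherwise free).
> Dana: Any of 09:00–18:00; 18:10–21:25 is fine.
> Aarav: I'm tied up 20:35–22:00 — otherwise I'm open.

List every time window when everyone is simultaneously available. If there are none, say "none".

09:40-13:00, 13:50-15:20, 18:35-20:35

Rosa free: 09:10-15:20, 18:35-22:00.
Nadia free: 09:00-17:20, 17:45-22:00 (invert busy blocks within the working day).
Hiro free: 09:40-13:00, 13:50-16:40, 18:35-22:00 (invert busy blocks within the working day).
Dana free: 09:00-18:00, 18:10-21:25.
Aarav free: 09:00-20:35 (invert busy blocks within the working day).
Rosa ∩ Nadia: 09:10-15:20, 18:35-22:00.
Rosa ∩ Nadia ∩ Hiro: 09:40-13:00, 13:50-15:20, 18:35-22:00.
Rosa ∩ Nadia ∩ Hiro ∩ Dana: 09:40-13:00, 13:50-15:20, 18:35-21:25.
Rosa ∩ Nadia ∩ Hiro ∩ Dana ∩ Aarav: 09:40-13:00, 13:50-15:20, 18:35-20:35.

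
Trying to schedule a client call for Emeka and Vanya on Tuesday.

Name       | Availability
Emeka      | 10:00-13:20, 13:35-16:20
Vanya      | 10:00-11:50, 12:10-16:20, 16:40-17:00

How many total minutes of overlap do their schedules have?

345

Emeka ∩ Vanya: 10:00-11:50, 12:10-13:20, 13:35-16:20.
So the common availability across everyone is 10:00-11:50, 12:10-13:20, 13:35-16:20.
Summing the common windows: 110 + 70 + 165 = 345 minutes.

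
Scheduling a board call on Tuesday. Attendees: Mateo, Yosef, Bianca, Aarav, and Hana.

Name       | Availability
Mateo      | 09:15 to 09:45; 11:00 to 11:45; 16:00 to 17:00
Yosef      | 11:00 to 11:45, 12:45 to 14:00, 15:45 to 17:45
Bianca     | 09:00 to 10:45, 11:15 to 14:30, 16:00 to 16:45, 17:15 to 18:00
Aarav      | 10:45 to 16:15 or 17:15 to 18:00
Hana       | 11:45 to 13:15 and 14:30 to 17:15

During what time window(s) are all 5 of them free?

16:00-16:15

Mateo ∩ Yosef: 11:00-11:45, 16:00-17:00.
Mateo ∩ Yosef ∩ Bianca: 11:15-11:45, 16:00-16:45.
Mateo ∩ Yosef ∩ Bianca ∩ Aarav: 11:15-11:45, 16:00-16:15.
Mateo ∩ Yosef ∩ Bianca ∩ Aarav ∩ Hana: 16:00-16:15.
Those are the intersection windows.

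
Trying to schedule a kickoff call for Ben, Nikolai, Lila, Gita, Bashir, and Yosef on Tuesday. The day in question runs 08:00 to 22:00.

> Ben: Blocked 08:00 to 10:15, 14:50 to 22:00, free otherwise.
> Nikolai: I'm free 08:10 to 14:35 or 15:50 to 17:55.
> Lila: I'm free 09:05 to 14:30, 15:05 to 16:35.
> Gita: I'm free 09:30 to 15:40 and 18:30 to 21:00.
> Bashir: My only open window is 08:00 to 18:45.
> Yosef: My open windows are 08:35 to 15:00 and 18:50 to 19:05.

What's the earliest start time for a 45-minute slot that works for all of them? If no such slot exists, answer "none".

10:15

Ben free: 10:15-14:50 (invert busy blocks within the working day).
Nikolai free: 08:10-14:35, 15:50-17:55.
Lila free: 09:05-14:30, 15:05-16:35.
Gita free: 09:30-15:40, 18:30-21:00.
Bashir free: 08:00-18:45.
Yosef free: 08:35-15:00, 18:50-19:05.
Ben ∩ Nikolai: 10:15-14:35.
Ben ∩ Nikolai ∩ Lila: 10:15-14:30.
Ben ∩ Nikolai ∩ Lila ∩ Gita: 10:15-14:30.
Ben ∩ Nikolai ∩ Lila ∩ Gita ∩ Bashir: 10:15-14:30.
Ben ∩ Nikolai ∩ Lila ∩ Gita ∩ Bashir ∩ Yosef: 10:15-14:30.
The first common window of at least 45 minutes is 10:15-14:30, so the earliest start is 10:15.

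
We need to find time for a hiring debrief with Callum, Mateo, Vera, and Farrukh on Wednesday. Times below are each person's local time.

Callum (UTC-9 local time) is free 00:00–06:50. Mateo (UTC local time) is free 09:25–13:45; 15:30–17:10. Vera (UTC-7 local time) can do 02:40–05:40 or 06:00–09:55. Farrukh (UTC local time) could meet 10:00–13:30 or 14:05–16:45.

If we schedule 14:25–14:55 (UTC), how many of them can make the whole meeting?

Callum in UTC: 09:00-15:50 (add 9h to convert from UTC-9).
Mateo in UTC: 09:25-13:45, 15:30-17:10.
Vera in UTC: 09:40-12:40, 13:00-16:55 (add 7h to convert from UTC-7).
Farrukh in UTC: 10:00-13:30, 14:05-16:45.
Callum, Vera, and Farrukh can make the full 14:25-14:55 slot — that's 3.

3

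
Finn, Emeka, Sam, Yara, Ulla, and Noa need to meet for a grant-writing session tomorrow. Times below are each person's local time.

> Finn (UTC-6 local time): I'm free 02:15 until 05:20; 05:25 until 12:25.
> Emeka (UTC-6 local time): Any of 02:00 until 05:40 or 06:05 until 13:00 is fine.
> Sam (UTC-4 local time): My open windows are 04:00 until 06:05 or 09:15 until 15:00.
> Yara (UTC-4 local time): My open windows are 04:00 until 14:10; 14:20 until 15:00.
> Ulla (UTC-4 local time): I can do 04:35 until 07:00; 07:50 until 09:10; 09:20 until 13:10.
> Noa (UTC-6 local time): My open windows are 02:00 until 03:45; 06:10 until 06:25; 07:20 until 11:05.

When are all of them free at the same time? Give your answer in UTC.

08:35-09:45, 13:20-17:05

Finn in UTC: 08:15-11:20, 11:25-18:25 (add 6h to convert from UTC-6).
Emeka in UTC: 08:00-11:40, 12:05-19:00 (add 6h to convert from UTC-6).
Sam in UTC: 08:00-10:05, 13:15-19:00 (add 4h to convert from UTC-4).
Yara in UTC: 08:00-18:10, 18:20-19:00 (add 4h to convert from UTC-4).
Ulla in UTC: 08:35-11:00, 11:50-13:10, 13:20-17:10 (add 4h to convert from UTC-4).
Noa in UTC: 08:00-09:45, 12:10-12:25, 13:20-17:05 (add 6h to convert from UTC-6).
Finn ∩ Emeka: 08:15-11:20, 11:25-11:40, 12:05-18:25.
Finn ∩ Emeka ∩ Sam: 08:15-10:05, 13:15-18:25.
Finn ∩ Emeka ∩ Sam ∩ Yara: 08:15-10:05, 13:15-18:10, 18:20-18:25.
Finn ∩ Emeka ∩ Sam ∩ Yara ∩ Ulla: 08:35-10:05, 13:20-17:10.
Finn ∩ Emeka ∩ Sam ∩ Yara ∩ Ulla ∩ Noa: 08:35-09:45, 13:20-17:05.
Those are the intersection windows.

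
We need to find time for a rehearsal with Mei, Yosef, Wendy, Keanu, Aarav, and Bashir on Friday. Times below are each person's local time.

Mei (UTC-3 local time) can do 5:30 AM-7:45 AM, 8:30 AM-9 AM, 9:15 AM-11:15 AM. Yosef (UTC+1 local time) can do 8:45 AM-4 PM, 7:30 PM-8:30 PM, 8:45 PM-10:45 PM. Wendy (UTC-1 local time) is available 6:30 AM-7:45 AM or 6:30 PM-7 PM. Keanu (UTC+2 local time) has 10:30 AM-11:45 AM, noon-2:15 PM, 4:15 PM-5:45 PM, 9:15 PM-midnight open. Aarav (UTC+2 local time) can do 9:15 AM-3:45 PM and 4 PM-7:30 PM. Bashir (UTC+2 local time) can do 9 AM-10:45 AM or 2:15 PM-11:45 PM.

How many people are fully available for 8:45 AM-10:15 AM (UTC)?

Mei in UTC: 08:30-10:45, 11:30-12:00, 12:15-14:15 (add 3h to convert from UTC-3).
Yosef in UTC: 07:45-15:00, 18:30-19:30, 19:45-21:45 (subtract 1h to convert from UTC+1).
Wendy in UTC: 07:30-08:45, 19:30-20:00 (add 1h to convert from UTC-1).
Keanu in UTC: 08:30-09:45, 10:00-12:15, 14:15-15:45, 19:15-22:00 (subtract 2h to convert from UTC+2).
Aarav in UTC: 07:15-13:45, 14:00-17:30 (subtract 2h to convert from UTC+2).
Bashir in UTC: 07:00-08:45, 12:15-21:45 (subtract 2h to convert from UTC+2).
Mei, Yosef, and Aarav can make the full 08:45-10:15 slot — that's 3.

3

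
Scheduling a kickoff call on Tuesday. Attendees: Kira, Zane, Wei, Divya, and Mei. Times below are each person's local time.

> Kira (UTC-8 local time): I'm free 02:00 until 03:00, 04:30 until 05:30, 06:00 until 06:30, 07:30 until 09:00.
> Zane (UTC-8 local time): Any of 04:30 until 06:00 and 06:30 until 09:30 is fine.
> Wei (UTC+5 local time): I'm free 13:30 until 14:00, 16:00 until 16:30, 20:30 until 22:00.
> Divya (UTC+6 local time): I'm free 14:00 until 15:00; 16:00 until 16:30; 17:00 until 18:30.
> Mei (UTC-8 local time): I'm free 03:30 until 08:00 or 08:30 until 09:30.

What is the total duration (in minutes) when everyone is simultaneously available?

0

Kira in UTC: 10:00-11:00, 12:30-13:30, 14:00-14:30, 15:30-17:00 (add 8h to convert from UTC-8).
Zane in UTC: 12:30-14:00, 14:30-17:30 (add 8h to convert from UTC-8).
Wei in UTC: 08:30-09:00, 11:00-11:30, 15:30-17:00 (subtract 5h to convert from UTC+5).
Divya in UTC: 08:00-09:00, 10:00-10:30, 11:00-12:30 (subtract 6h to convert from UTC+6).
Mei in UTC: 11:30-16:00, 16:30-17:30 (add 8h to convert from UTC-8).
Kira ∩ Zane: 12:30-13:30, 15:30-17:00.
Kira ∩ Zane ∩ Wei: 15:30-17:00.
Kira ∩ Zane ∩ Wei ∩ Divya: ∅.
Kira ∩ Zane ∩ Wei ∩ Divya ∩ Mei: ∅.
There is no time when everyone is free.
There is no common window, so the total is 0 minutes.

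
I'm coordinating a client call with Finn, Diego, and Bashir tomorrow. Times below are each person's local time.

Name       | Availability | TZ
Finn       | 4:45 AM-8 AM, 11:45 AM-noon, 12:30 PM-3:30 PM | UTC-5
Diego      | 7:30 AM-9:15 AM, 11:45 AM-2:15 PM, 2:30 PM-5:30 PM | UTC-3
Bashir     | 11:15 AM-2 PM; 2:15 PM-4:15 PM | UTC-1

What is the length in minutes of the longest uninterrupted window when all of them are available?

Finn in UTC: 09:45-13:00, 16:45-17:00, 17:30-20:30 (add 5h to convert from UTC-5).
Diego in UTC: 10:30-12:15, 14:45-17:15, 17:30-20:30 (add 3h to convert from UTC-3).
Bashir in UTC: 12:15-15:00, 15:15-17:15 (add 1h to convert from UTC-1).
Finn ∩ Diego: 10:30-12:15, 16:45-17:00, 17:30-20:30.
Finn ∩ Diego ∩ Bashir: 16:45-17:00.
So the common availability across everyone is 16:45-17:00.
The longest is 16:45-17:00 at 15 minutes.

15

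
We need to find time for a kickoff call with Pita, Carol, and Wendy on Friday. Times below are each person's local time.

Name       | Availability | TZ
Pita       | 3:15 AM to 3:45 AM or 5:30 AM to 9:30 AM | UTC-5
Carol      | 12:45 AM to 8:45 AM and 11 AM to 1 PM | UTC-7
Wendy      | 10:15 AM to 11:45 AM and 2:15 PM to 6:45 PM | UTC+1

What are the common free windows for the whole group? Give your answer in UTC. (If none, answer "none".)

10:30-10:45, 13:15-14:30

Pita in UTC: 08:15-08:45, 10:30-14:30 (add 5h to convert from UTC-5).
Carol in UTC: 07:45-15:45, 18:00-20:00 (add 7h to convert from UTC-7).
Wendy in UTC: 09:15-10:45, 13:15-17:45 (subtract 1h to convert from UTC+1).
Pita ∩ Carol: 08:15-08:45, 10:30-14:30.
Pita ∩ Carol ∩ Wendy: 10:30-10:45, 13:15-14:30.
Those are the intersection windows.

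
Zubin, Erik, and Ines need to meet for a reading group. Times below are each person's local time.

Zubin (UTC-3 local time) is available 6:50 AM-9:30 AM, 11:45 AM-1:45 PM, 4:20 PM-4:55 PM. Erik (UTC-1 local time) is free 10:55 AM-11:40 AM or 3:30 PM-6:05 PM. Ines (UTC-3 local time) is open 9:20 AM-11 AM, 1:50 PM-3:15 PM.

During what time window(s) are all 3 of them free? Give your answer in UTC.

Zubin in UTC: 09:50-12:30, 14:45-16:45, 19:20-19:55 (add 3h to convert from UTC-3).
Erik in UTC: 11:55-12:40, 16:30-19:05 (add 1h to convert from UTC-1).
Ines in UTC: 12:20-14:00, 16:50-18:15 (add 3h to convert from UTC-3).
Zubin ∩ Erik: 11:55-12:30, 16:30-16:45.
Zubin ∩ Erik ∩ Ines: 12:20-12:30.
Those are the intersection windows.

12:20-12:30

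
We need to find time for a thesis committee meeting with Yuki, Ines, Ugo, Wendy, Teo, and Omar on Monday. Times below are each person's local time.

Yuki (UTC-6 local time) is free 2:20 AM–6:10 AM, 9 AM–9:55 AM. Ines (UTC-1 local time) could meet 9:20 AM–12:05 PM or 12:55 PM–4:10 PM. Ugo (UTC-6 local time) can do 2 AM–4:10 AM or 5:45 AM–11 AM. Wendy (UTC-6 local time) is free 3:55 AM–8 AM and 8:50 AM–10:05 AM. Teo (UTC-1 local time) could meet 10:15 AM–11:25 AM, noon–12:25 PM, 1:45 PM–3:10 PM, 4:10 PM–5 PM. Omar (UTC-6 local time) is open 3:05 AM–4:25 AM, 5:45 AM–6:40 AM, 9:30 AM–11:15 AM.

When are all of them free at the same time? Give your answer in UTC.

11:45-12:10, 15:30-15:55

Yuki in UTC: 08:20-12:10, 15:00-15:55 (add 6h to convert from UTC-6).
Ines in UTC: 10:20-13:05, 13:55-17:10 (add 1h to convert from UTC-1).
Ugo in UTC: 08:00-10:10, 11:45-17:00 (add 6h to convert from UTC-6).
Wendy in UTC: 09:55-14:00, 14:50-16:05 (add 6h to convert from UTC-6).
Teo in UTC: 11:15-12:25, 13:00-13:25, 14:45-16:10, 17:10-18:00 (add 1h to convert from UTC-1).
Omar in UTC: 09:05-10:25, 11:45-12:40, 15:30-17:15 (add 6h to convert from UTC-6).
Yuki ∩ Ines: 10:20-12:10, 15:00-15:55.
Yuki ∩ Ines ∩ Ugo: 11:45-12:10, 15:00-15:55.
Yuki ∩ Ines ∩ Ugo ∩ Wendy: 11:45-12:10, 15:00-15:55.
Yuki ∩ Ines ∩ Ugo ∩ Wendy ∩ Teo: 11:45-12:10, 15:00-15:55.
Yuki ∩ Ines ∩ Ugo ∩ Wendy ∩ Teo ∩ Omar: 11:45-12:10, 15:30-15:55.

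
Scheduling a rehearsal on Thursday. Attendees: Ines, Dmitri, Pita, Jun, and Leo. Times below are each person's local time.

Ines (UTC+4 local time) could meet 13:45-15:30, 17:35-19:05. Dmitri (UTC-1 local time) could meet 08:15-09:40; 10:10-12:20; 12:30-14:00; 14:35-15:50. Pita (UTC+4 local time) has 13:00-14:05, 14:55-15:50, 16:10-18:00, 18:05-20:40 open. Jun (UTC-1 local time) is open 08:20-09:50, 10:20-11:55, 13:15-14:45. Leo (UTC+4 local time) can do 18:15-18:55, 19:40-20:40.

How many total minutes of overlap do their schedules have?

Ines in UTC: 09:45-11:30, 13:35-15:05 (subtract 4h to convert from UTC+4).
Dmitri in UTC: 09:15-10:40, 11:10-13:20, 13:30-15:00, 15:35-16:50 (add 1h to convert from UTC-1).
Pita in UTC: 09:00-10:05, 10:55-11:50, 12:10-14:00, 14:05-16:40 (subtract 4h to convert from UTC+4).
Jun in UTC: 09:20-10:50, 11:20-12:55, 14:15-15:45 (add 1h to convert from UTC-1).
Leo in UTC: 14:15-14:55, 15:40-16:40 (subtract 4h to convert from UTC+4).
Ines ∩ Dmitri: 09:45-10:40, 11:10-11:30, 13:35-15:00.
Ines ∩ Dmitri ∩ Pita: 09:45-10:05, 11:10-11:30, 13:35-14:00, 14:05-15:00.
Ines ∩ Dmitri ∩ Pita ∩ Jun: 09:45-10:05, 11:20-11:30, 14:15-15:00.
Ines ∩ Dmitri ∩ Pita ∩ Jun ∩ Leo: 14:15-14:55.
So the common availability across everyone is 14:15-14:55.
That's a single block of 40 minutes.

40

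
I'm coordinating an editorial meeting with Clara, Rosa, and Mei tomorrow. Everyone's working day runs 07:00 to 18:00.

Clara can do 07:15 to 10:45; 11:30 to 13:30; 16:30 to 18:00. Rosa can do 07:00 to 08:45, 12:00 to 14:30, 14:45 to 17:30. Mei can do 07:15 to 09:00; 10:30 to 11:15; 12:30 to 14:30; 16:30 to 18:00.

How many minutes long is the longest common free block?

90

Clara ∩ Rosa: 07:15-08:45, 12:00-13:30, 16:30-17:30.
Clara ∩ Rosa ∩ Mei: 07:15-08:45, 12:30-13:30, 16:30-17:30.
So the common availability across everyone is 07:15-08:45, 12:30-13:30, 16:30-17:30.
The longest is 07:15-08:45 at 90 minutes.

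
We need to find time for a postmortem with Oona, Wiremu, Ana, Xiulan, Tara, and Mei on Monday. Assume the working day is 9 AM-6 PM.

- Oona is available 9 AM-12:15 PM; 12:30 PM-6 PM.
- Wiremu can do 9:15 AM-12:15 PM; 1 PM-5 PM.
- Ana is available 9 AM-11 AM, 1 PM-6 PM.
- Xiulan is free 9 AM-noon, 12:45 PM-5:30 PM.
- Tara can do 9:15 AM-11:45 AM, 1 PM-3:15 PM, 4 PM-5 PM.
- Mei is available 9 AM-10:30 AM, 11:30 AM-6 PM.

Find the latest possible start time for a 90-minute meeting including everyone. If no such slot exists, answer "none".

13:45

Oona ∩ Wiremu: 09:15-12:15, 13:00-17:00.
Oona ∩ Wiremu ∩ Ana: 09:15-11:00, 13:00-17:00.
Oona ∩ Wiremu ∩ Ana ∩ Xiulan: 09:15-11:00, 13:00-17:00.
Oona ∩ Wiremu ∩ Ana ∩ Xiulan ∩ Tara: 09:15-11:00, 13:00-15:15, 16:00-17:00.
Oona ∩ Wiremu ∩ Ana ∩ Xiulan ∩ Tara ∩ Mei: 09:15-10:30, 13:00-15:15, 16:00-17:00.
The last common window of at least 90 minutes is 13:00-15:15; a 90-minute meeting can start as late as 13:45 and still end by 15:15.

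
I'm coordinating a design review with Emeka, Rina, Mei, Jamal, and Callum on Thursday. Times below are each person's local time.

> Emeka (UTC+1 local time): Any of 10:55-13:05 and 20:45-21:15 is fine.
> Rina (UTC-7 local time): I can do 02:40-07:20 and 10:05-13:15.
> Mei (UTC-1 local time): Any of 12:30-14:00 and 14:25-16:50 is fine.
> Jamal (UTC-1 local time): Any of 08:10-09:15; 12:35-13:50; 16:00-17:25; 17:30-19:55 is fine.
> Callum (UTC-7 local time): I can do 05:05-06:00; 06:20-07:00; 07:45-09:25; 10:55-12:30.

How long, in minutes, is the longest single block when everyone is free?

Emeka in UTC: 09:55-12:05, 19:45-20:15 (subtract 1h to convert from UTC+1).
Rina in UTC: 09:40-14:20, 17:05-20:15 (add 7h to convert from UTC-7).
Mei in UTC: 13:30-15:00, 15:25-17:50 (add 1h to convert from UTC-1).
Jamal in UTC: 09:10-10:15, 13:35-14:50, 17:00-18:25, 18:30-20:55 (add 1h to convert from UTC-1).
Callum in UTC: 12:05-13:00, 13:20-14:00, 14:45-16:25, 17:55-19:30 (add 7h to convert from UTC-7).
Emeka ∩ Rina: 09:55-12:05, 19:45-20:15.
Emeka ∩ Rina ∩ Mei: ∅.
Emeka ∩ Rina ∩ Mei ∩ Jamal: ∅.
Emeka ∩ Rina ∩ Mei ∩ Jamal ∩ Callum: ∅.
There is no time when everyone is free.
No common window exists, so the longest block is 0 minutes.

0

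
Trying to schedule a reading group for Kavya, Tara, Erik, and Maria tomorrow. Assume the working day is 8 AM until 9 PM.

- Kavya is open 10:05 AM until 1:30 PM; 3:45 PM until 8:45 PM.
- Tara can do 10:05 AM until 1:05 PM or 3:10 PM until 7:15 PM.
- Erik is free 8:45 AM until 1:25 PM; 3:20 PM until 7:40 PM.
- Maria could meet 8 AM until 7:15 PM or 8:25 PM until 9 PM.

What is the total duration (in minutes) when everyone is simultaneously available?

390

Kavya ∩ Tara: 10:05-13:05, 15:45-19:15.
Kavya ∩ Tara ∩ Erik: 10:05-13:05, 15:45-19:15.
Kavya ∩ Tara ∩ Erik ∩ Maria: 10:05-13:05, 15:45-19:15.
So the common availability across everyone is 10:05-13:05, 15:45-19:15.
Summing the common windows: 180 + 210 = 390 minutes.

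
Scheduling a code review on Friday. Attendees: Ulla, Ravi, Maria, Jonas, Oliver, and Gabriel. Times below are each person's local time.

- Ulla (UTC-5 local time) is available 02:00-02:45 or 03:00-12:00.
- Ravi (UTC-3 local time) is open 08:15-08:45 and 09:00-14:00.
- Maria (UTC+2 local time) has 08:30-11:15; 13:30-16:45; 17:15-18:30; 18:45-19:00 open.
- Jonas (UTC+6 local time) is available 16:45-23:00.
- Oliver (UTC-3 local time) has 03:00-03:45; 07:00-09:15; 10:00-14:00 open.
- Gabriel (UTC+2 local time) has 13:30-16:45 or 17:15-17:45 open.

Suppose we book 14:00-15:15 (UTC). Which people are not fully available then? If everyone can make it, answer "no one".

Gabriel, Maria

Ulla in UTC: 07:00-07:45, 08:00-17:00 (add 5h to convert from UTC-5).
Ravi in UTC: 11:15-11:45, 12:00-17:00 (add 3h to convert from UTC-3).
Maria in UTC: 06:30-09:15, 11:30-14:45, 15:15-16:30, 16:45-17:00 (subtract 2h to convert from UTC+2).
Jonas in UTC: 10:45-17:00 (subtract 6h to convert from UTC+6).
Oliver in UTC: 06:00-06:45, 10:00-12:15, 13:00-17:00 (add 3h to convert from UTC-3).
Gabriel in UTC: 11:30-14:45, 15:15-15:45 (subtract 2h to convert from UTC+2).
Ulla: free for 14:00-15:15. Ravi: free for 14:00-15:15. Maria: not fully free for 14:00-15:15. Jonas: free for 14:00-15:15. Oliver: free for 14:00-15:15. Gabriel: not fully free for 14:00-15:15.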